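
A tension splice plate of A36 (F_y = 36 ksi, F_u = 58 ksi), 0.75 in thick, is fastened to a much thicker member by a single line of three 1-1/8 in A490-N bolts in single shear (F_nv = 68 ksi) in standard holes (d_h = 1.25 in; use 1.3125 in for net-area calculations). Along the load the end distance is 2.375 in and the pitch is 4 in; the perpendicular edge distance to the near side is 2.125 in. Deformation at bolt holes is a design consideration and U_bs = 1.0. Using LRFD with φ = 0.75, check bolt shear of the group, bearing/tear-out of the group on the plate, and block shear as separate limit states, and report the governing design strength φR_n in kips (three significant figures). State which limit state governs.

Bolt shear: A_b = π·1.125²/4 = 0.994 in²; R_n = 68 × 0.994 × 3 × 1 = 202.8 kips → 0.75 × 202.8 = 152 kips.
Bearing: edge l_c = 1.75, r_n = 91.35 kips; interior l_c = 2.75, r_n = 117.4 kips; R_n = 91.35 + 2·117.4 = 326.2 kips → 245 kips.
Block shear: A_gv = 7.781, A_nv = 5.32, A_nt = 1.102 in²; R_n = min(0.6F_uA_nv, 0.6F_yA_gv) + U_bs·F_u·A_nt = 232 kips → 174 kips.
Bolt shear governs: 152 kips.

152 kips (bolt shear governs)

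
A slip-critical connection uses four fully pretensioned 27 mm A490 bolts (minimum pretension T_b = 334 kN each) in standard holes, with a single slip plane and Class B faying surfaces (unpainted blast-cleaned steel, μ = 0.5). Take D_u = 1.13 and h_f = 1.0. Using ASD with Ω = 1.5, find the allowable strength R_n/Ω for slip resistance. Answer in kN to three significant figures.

R_n = μ · D_u · h_f · T_b · n_s · n_b = 0.5 × 1.13 × 1.0 × 334 × 1 × 4 = 754.8 kN.
Allowable strength R_n/Ω = 754.8 / 1.5 = 503 kN.

503 kN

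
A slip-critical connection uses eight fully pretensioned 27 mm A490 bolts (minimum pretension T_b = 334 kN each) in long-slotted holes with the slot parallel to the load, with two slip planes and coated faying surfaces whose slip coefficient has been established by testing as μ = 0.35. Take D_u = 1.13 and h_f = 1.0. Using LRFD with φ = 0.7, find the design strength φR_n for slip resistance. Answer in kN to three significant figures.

1480 kN

R_n = μ · D_u · h_f · T_b · n_s · n_b = 0.35 × 1.13 × 1.0 × 334 × 2 × 8 = 2114 kN.
Design strength φR_n = 0.7 × 2114 = 1480 kN.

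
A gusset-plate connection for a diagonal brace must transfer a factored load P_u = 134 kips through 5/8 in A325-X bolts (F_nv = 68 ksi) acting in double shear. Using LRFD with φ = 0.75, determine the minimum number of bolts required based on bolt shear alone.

A_b = π·0.625²/4 = 0.3068 in².
Per-bolt design strength φR_n = 0.75 × 68 × 0.3068 × 2 = 31.29 kips.
n ≥ 134 / 31.29 = 4.282 → use 5 bolts.

5 bolts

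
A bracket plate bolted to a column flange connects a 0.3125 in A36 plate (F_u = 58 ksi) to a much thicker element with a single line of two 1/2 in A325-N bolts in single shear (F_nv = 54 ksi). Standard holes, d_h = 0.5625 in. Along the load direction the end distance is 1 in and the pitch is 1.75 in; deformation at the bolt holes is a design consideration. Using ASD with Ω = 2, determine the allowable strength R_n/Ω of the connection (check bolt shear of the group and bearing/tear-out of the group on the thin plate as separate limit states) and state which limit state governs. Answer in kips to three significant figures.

10.6 kips (bolt shear governs)

Bolt shear: A_b = π·0.5²/4 = 0.1963 in²; R_n = 54 × 0.1963 × 2 × 1 = 21.21 kips → 21.21 / 2 = 10.6 kips.
Bearing (1.2 l_c t F_u ≤ 2.4 d t F_u): upper limit = 2.4·0.5·0.3125·58 = 21.75 kips.
  Edge l_c = 1 − 0.5625/2 = 0.7188 → r_n = 15.63 kips; interior l_c = 1.75 − 0.5625 = 1.188 → r_n = 21.75 kips.
  R_n,bearing = 1·15.63 + 1·21.75 = 37.38 kips → 37.38 / 2 = 18.7 kips.
Bolt shear governs: 10.6 kips.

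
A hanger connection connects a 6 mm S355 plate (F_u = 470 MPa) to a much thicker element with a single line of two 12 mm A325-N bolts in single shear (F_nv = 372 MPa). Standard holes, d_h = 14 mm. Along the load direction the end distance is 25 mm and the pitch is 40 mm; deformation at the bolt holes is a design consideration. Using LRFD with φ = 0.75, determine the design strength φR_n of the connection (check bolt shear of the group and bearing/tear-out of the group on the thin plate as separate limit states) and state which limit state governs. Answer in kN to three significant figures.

63.1 kN (bolt shear governs)

Bolt shear: A_b = π·12²/4 = 113.1 mm²; R_n = 372 × 113.1 × 2 × 1 / 1000 = 84.14 kN → 0.75 × 84.14 = 63.1 kN.
Bearing (1.2 l_c t F_u ≤ 2.4 d t F_u): upper limit = 2.4·12·6·470 / 1000 = 81.22 kN.
  Edge l_c = 25 − 14/2 = 18 → r_n = 60.91 kN; interior l_c = 40 − 14 = 26 → r_n = 81.22 kN.
  R_n,bearing = 1·60.91 + 1·81.22 = 142.1 kN → 0.75 × 142.1 = 107 kN.
Bolt shear governs: 63.1 kN.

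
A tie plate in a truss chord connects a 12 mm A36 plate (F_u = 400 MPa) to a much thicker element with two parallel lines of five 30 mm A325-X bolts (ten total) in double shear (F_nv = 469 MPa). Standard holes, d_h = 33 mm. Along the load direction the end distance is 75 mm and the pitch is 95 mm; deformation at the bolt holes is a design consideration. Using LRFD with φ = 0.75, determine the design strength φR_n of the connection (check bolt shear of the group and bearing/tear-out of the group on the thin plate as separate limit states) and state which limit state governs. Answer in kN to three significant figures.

2580 kN (bearing governs)

Bolt shear: A_b = π·30²/4 = 706.9 mm²; R_n = 469 × 706.9 × 10 × 2 / 1000 = 6630 kN → 0.75 × 6630 = 4970 kN.
Bearing (1.2 l_c t F_u ≤ 2.4 d t F_u): upper limit = 2.4·30·12·400 / 1000 = 345.6 kN.
  Edge l_c = 75 − 33/2 = 58.5 → r_n = 337 kN; interior l_c = 95 − 33 = 62 → r_n = 345.6 kN.
  R_n,bearing = 2·337 + 8·345.6 = 3439 kN → 0.75 × 3439 = 2580 kN.
Bearing governs: 2580 kN.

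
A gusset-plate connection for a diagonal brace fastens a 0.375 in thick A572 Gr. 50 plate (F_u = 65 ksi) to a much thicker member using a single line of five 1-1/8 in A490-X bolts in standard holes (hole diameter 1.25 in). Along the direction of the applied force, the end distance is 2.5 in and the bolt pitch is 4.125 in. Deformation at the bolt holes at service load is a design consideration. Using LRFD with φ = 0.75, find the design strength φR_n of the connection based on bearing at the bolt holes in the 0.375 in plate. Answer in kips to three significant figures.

239 kips

Per bolt r_n = 1.2 l_c t F_u ≤ 2.4 d t F_u; upper limit = 2.4 × 1.125 × 0.375 × 65 = 65.81 kips.
Edge bolt: l_c = 2.5 − 1.25/2 = 1.875 in → 1.2 × 1.875 × 0.375 × 65 = 54.84 → r_n = 54.84 kips.
Interior bolts: l_c = 4.125 − 1.25 = 2.875 in → 1.2 × 2.875 × 0.375 × 65 = 84.09 → r_n = 65.81 kips.
R_n = 1 × 54.84 + 4 × 65.81 = 318.1 kips.
Design strength φR_n = 0.75 × 318.1 = 239 kips.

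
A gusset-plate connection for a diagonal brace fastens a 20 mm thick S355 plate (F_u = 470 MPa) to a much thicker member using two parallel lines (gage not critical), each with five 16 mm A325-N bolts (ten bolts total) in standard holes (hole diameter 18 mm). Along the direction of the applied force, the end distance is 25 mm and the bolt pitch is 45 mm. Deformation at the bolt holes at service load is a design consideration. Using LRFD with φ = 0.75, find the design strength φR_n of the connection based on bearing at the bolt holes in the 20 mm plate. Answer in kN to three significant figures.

Per bolt r_n = 1.2 l_c t F_u ≤ 2.4 d t F_u; upper limit = 2.4 × 16 × 20 × 470 / 1000 = 361 kN.
Edge bolt: l_c = 25 − 18/2 = 16 mm → 1.2 × 16 × 20 × 470 / 1000 = 180.5 → r_n = 180.5 kN.
Interior bolts: l_c = 45 − 18 = 27 mm → 1.2 × 27 × 20 × 470 / 1000 = 304.6 → r_n = 304.6 kN.
R_n = 2 × 180.5 + 8 × 304.6 = 2797 kN.
Design strength φR_n = 0.75 × 2797 = 2100 kN.

2100 kN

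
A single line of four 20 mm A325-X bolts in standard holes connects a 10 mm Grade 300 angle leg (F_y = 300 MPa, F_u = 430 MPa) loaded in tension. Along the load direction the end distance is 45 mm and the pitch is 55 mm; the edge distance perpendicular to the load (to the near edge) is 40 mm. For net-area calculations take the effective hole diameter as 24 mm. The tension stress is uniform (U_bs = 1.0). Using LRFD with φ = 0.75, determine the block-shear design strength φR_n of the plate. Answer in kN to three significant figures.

334 kN

Shear plane L_v = 45 + 3·55 = 210 mm; A_gv = 210 × 10 = 2100 mm².
A_nv = (210 − 3.5·24) × 10 = 1260 mm².
A_nt = (40 − 0.5·24) × 10 = 280 mm².
0.6 F_u A_nv = 325.1 kN; 0.6 F_y A_gv = 378 kN → shear rupture governs the shear term.
R_n = 325.1 + 1.0 × 430 × 280 / 1000 = 445.5 kN.
Design strength φR_n = 0.75 × 445.5 = 334 kN.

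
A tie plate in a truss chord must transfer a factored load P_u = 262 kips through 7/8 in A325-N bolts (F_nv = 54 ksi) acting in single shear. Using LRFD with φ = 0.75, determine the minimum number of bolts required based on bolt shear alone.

11 bolts

A_b = π·0.875²/4 = 0.6013 in².
Per-bolt design strength φR_n = 0.75 × 54 × 0.6013 × 1 = 24.35 kips.
n ≥ 262 / 24.35 = 10.76 → use 11 bolts.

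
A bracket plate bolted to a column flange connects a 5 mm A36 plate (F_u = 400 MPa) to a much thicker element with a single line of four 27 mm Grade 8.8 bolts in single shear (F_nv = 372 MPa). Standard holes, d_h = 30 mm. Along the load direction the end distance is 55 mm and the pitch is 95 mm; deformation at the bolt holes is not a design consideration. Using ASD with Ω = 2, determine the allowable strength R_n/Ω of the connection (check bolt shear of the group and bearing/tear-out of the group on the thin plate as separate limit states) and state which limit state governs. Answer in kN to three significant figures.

Bolt shear: A_b = π·27²/4 = 572.6 mm²; R_n = 372 × 572.6 × 4 × 1 / 1000 = 852 kN → 852 / 2 = 426 kN.
Bearing (1.5 l_c t F_u ≤ 3.0 d t F_u): upper limit = 3.0·27·5·400 / 1000 = 162 kN.
  Edge l_c = 55 − 30/2 = 40 → r_n = 120 kN; interior l_c = 95 − 30 = 65 → r_n = 162 kN.
  R_n,bearing = 1·120 + 3·162 = 606 kN → 606 / 2 = 303 kN.
Bearing governs: 303 kN.

303 kN (bearing governs)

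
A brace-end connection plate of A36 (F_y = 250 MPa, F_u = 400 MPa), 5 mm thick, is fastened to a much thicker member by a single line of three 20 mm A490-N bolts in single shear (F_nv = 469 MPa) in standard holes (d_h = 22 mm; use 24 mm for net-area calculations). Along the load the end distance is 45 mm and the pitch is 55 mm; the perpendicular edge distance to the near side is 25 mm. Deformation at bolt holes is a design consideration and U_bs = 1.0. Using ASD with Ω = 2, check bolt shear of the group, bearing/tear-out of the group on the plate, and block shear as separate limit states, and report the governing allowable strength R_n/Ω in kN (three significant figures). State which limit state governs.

Bolt shear: A_b = π·20²/4 = 314.2 mm²; R_n = 469 × 314.2 × 3 × 1 / 1000 = 442 kN → 442 / 2 = 221 kN.
Bearing: edge l_c = 34, r_n = 81.6 kN; interior l_c = 33, r_n = 79.2 kN; R_n = 81.6 + 2·79.2 = 240 kN → 120 kN.
Block shear: A_gv = 775, A_nv = 475, A_nt = 65 mm²; R_n = min(0.6F_uA_nv, 0.6F_yA_gv) + U_bs·F_u·A_nt = 140 kN → 70 kN.
Block shear governs: 70 kN.

70 kN (block shear governs)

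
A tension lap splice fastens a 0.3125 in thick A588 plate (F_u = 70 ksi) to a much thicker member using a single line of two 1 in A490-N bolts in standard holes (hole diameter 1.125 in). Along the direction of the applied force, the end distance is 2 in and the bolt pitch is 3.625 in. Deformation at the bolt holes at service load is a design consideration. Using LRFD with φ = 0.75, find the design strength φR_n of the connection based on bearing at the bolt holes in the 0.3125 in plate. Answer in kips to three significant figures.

Per bolt r_n = 1.2 l_c t F_u ≤ 2.4 d t F_u; upper limit = 2.4 × 1 × 0.3125 × 70 = 52.5 kips.
Edge bolt: l_c = 2 − 1.125/2 = 1.438 in → 1.2 × 1.438 × 0.3125 × 70 = 37.73 → r_n = 37.73 kips.
Interior bolts: l_c = 3.625 − 1.125 = 2.5 in → 1.2 × 2.5 × 0.3125 × 70 = 65.62 → r_n = 52.5 kips.
R_n = 1 × 37.73 + 1 × 52.5 = 90.23 kips.
Design strength φR_n = 0.75 × 90.23 = 67.7 kips.

67.7 kips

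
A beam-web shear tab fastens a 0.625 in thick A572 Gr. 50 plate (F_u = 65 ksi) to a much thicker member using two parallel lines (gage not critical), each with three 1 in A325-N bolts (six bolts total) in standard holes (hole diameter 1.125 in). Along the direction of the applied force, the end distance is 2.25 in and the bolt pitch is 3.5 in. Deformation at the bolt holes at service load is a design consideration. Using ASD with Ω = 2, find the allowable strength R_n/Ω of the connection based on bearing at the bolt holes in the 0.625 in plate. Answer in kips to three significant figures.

277 kips

Per bolt r_n = 1.2 l_c t F_u ≤ 2.4 d t F_u; upper limit = 2.4 × 1 × 0.625 × 65 = 97.5 kips.
Edge bolt: l_c = 2.25 − 1.125/2 = 1.688 in → 1.2 × 1.688 × 0.625 × 65 = 82.27 → r_n = 82.27 kips.
Interior bolts: l_c = 3.5 − 1.125 = 2.375 in → 1.2 × 2.375 × 0.625 × 65 = 115.8 → r_n = 97.5 kips.
R_n = 2 × 82.27 + 4 × 97.5 = 554.5 kips.
Allowable strength R_n/Ω = 554.5 / 2 = 277 kips.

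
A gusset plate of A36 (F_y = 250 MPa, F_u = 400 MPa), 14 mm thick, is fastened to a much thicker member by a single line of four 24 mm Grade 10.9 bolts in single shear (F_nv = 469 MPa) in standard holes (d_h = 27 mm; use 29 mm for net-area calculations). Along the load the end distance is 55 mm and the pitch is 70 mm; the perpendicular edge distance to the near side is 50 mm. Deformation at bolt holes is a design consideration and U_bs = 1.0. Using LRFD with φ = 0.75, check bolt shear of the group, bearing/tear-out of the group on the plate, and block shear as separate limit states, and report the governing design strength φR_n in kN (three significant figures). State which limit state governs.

561 kN (block shear governs)

Bolt shear: A_b = π·24²/4 = 452.4 mm²; R_n = 469 × 452.4 × 4 × 1 / 1000 = 848.7 kN → 0.75 × 848.7 = 637 kN.
Bearing: edge l_c = 41.5, r_n = 278.9 kN; interior l_c = 43, r_n = 289 kN; R_n = 278.9 + 3·289 = 1146 kN → 859 kN.
Block shear: A_gv = 3710, A_nv = 2289, A_nt = 497 mm²; R_n = min(0.6F_uA_nv, 0.6F_yA_gv) + U_bs·F_u·A_nt = 748.2 kN → 561 kN.
Block shear governs: 561 kN.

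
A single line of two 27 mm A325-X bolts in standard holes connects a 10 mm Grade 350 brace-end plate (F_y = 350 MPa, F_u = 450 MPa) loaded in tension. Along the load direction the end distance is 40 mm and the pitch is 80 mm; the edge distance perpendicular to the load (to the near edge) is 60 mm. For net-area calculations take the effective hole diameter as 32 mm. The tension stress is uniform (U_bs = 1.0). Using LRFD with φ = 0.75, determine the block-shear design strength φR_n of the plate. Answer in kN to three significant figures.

Shear plane L_v = 40 + 1·80 = 120 mm; A_gv = 120 × 10 = 1200 mm².
A_nv = (120 − 1.5·32) × 10 = 720 mm².
A_nt = (60 − 0.5·32) × 10 = 440 mm².
0.6 F_u A_nv = 194.4 kN; 0.6 F_y A_gv = 252 kN → shear rupture governs the shear term.
R_n = 194.4 + 1.0 × 450 × 440 / 1000 = 392.4 kN.
Design strength φR_n = 0.75 × 392.4 = 294 kN.

294 kN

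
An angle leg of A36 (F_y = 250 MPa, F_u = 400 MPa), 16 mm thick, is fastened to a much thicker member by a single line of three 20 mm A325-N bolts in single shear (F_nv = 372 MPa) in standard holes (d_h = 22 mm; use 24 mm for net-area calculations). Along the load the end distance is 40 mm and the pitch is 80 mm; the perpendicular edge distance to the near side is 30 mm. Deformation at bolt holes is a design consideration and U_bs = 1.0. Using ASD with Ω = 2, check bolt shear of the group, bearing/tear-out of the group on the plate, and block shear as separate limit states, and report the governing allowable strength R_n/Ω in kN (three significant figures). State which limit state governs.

Bolt shear: A_b = π·20²/4 = 314.2 mm²; R_n = 372 × 314.2 × 3 × 1 / 1000 = 350.6 kN → 350.6 / 2 = 175 kN.
Bearing: edge l_c = 29, r_n = 222.7 kN; interior l_c = 58, r_n = 307.2 kN; R_n = 222.7 + 2·307.2 = 837.1 kN → 419 kN.
Block shear: A_gv = 3200, A_nv = 2240, A_nt = 288 mm²; R_n = min(0.6F_uA_nv, 0.6F_yA_gv) + U_bs·F_u·A_nt = 595.2 kN → 298 kN.
Bolt shear governs: 175 kN.

175 kN (bolt shear governs)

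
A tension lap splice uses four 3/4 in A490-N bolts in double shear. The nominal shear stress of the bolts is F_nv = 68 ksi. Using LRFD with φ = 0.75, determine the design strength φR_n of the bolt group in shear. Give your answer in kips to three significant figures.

A_b = π × 0.75² / 4 = 0.4418 in².
R_n = F_nv · A_b · n · n_s = 68 × 0.4418 × 4 × 2 = 240.3 kips.
Design strength φR_n = 0.75 × 240.3 = 180 kips.

180 kips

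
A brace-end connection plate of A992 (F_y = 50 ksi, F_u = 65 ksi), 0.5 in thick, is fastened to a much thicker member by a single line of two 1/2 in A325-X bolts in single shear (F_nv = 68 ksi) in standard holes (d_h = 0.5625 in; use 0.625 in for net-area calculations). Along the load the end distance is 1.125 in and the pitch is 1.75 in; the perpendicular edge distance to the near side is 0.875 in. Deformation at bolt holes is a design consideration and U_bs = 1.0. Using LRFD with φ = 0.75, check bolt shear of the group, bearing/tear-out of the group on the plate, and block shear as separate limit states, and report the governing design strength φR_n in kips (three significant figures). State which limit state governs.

Bolt shear: A_b = π·0.5²/4 = 0.1963 in²; R_n = 68 × 0.1963 × 2 × 1 = 26.7 kips → 0.75 × 26.7 = 20 kips.
Bearing: edge l_c = 0.8438, r_n = 32.91 kips; interior l_c = 1.188, r_n = 39 kips; R_n = 32.91 + 1·39 = 71.91 kips → 53.9 kips.
Block shear: A_gv = 1.438, A_nv = 0.9688, A_nt = 0.2812 in²; R_n = min(0.6F_uA_nv, 0.6F_yA_gv) + U_bs·F_u·A_nt = 56.06 kips → 42 kips.
Bolt shear governs: 20 kips.

20 kips (bolt shear governs)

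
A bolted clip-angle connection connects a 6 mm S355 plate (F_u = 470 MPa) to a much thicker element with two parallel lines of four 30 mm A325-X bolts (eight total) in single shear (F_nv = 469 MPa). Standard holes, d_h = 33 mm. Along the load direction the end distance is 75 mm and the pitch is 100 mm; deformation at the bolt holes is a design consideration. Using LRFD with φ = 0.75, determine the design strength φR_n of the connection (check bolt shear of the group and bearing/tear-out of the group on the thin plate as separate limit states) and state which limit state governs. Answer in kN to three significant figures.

1210 kN (bearing governs)

Bolt shear: A_b = π·30²/4 = 706.9 mm²; R_n = 469 × 706.9 × 8 × 1 / 1000 = 2652 kN → 0.75 × 2652 = 1990 kN.
Bearing (1.2 l_c t F_u ≤ 2.4 d t F_u): upper limit = 2.4·30·6·470 / 1000 = 203 kN.
  Edge l_c = 75 − 33/2 = 58.5 → r_n = 198 kN; interior l_c = 100 − 33 = 67 → r_n = 203 kN.
  R_n,bearing = 2·198 + 6·203 = 1614 kN → 0.75 × 1614 = 1210 kN.
Bearing governs: 1210 kN.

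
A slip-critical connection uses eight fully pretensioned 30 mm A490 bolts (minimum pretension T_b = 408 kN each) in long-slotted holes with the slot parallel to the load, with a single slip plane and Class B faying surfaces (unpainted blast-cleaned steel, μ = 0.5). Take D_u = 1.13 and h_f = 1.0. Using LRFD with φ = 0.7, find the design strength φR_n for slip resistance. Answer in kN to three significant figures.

1290 kN

R_n = μ · D_u · h_f · T_b · n_s · n_b = 0.5 × 1.13 × 1.0 × 408 × 1 × 8 = 1844 kN.
Design strength φR_n = 0.7 × 1844 = 1290 kN.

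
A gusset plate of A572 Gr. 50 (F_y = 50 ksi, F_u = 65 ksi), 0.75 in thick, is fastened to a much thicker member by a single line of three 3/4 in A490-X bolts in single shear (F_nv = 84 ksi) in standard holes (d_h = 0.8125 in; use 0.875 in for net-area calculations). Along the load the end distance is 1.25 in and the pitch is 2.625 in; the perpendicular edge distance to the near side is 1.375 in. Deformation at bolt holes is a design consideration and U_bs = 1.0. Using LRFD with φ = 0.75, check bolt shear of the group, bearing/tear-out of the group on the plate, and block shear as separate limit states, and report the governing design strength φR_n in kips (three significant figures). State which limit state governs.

83.5 kips (bolt shear governs)

Bolt shear: A_b = π·0.75²/4 = 0.4418 in²; R_n = 84 × 0.4418 × 3 × 1 = 111.3 kips → 0.75 × 111.3 = 83.5 kips.
Bearing: edge l_c = 0.8438, r_n = 49.36 kips; interior l_c = 1.812, r_n = 87.75 kips; R_n = 49.36 + 2·87.75 = 224.9 kips → 169 kips.
Block shear: A_gv = 4.875, A_nv = 3.234, A_nt = 0.7031 in²; R_n = min(0.6F_uA_nv, 0.6F_yA_gv) + U_bs·F_u·A_nt = 171.8 kips → 129 kips.
Bolt shear governs: 83.5 kips.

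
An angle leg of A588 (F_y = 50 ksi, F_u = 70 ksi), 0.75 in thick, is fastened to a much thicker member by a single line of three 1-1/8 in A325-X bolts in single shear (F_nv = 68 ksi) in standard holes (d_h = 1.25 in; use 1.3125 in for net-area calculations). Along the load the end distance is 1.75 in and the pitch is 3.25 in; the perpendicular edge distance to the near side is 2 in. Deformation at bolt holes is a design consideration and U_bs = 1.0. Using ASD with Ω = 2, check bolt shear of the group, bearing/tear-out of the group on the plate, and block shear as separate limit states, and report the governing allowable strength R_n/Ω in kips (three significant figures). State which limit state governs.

Bolt shear: A_b = π·1.125²/4 = 0.994 in²; R_n = 68 × 0.994 × 3 × 1 = 202.8 kips → 202.8 / 2 = 101 kips.
Bearing: edge l_c = 1.125, r_n = 70.88 kips; interior l_c = 2, r_n = 126 kips; R_n = 70.88 + 2·126 = 322.9 kips → 161 kips.
Block shear: A_gv = 6.188, A_nv = 3.727, A_nt = 1.008 in²; R_n = min(0.6F_uA_nv, 0.6F_yA_gv) + U_bs·F_u·A_nt = 227.1 kips → 114 kips.
Bolt shear governs: 101 kips.

101 kips (bolt shear governs)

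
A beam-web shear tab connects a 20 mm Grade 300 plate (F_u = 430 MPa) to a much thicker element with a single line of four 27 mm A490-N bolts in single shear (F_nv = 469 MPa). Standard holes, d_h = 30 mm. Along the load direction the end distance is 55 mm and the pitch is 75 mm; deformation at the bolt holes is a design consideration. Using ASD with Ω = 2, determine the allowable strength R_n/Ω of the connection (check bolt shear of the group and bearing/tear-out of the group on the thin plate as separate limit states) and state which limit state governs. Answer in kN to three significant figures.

Bolt shear: A_b = π·27²/4 = 572.6 mm²; R_n = 469 × 572.6 × 4 × 1 / 1000 = 1074 kN → 1074 / 2 = 537 kN.
Bearing (1.2 l_c t F_u ≤ 2.4 d t F_u): upper limit = 2.4·27·20·430 / 1000 = 557.3 kN.
  Edge l_c = 55 − 30/2 = 40 → r_n = 412.8 kN; interior l_c = 75 − 30 = 45 → r_n = 464.4 kN.
  R_n,bearing = 1·412.8 + 3·464.4 = 1806 kN → 1806 / 2 = 903 kN.
Bolt shear governs: 537 kN.

537 kN (bolt shear governs)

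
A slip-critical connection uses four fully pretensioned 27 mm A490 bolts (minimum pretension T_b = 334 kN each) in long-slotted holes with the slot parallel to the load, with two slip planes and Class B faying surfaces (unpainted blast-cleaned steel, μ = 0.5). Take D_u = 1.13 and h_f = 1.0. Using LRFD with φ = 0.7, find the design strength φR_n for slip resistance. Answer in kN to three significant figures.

R_n = μ · D_u · h_f · T_b · n_s · n_b = 0.5 × 1.13 × 1.0 × 334 × 2 × 4 = 1510 kN.
Design strength φR_n = 0.7 × 1510 = 1060 kN.

1060 kN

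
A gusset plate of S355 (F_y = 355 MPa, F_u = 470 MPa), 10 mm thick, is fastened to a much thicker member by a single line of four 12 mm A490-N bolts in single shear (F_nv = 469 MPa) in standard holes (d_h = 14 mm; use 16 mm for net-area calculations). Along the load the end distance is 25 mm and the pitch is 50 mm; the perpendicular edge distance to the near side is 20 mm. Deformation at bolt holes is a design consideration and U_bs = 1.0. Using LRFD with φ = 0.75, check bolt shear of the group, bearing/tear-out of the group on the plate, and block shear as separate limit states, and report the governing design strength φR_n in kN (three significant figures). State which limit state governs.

159 kN (bolt shear governs)

Bolt shear: A_b = π·12²/4 = 113.1 mm²; R_n = 469 × 113.1 × 4 × 1 / 1000 = 212.2 kN → 0.75 × 212.2 = 159 kN.
Bearing: edge l_c = 18, r_n = 101.5 kN; interior l_c = 36, r_n = 135.4 kN; R_n = 101.5 + 3·135.4 = 507.6 kN → 381 kN.
Block shear: A_gv = 1750, A_nv = 1190, A_nt = 120 mm²; R_n = min(0.6F_uA_nv, 0.6F_yA_gv) + U_bs·F_u·A_nt = 392 kN → 294 kN.
Bolt shear governs: 159 kN.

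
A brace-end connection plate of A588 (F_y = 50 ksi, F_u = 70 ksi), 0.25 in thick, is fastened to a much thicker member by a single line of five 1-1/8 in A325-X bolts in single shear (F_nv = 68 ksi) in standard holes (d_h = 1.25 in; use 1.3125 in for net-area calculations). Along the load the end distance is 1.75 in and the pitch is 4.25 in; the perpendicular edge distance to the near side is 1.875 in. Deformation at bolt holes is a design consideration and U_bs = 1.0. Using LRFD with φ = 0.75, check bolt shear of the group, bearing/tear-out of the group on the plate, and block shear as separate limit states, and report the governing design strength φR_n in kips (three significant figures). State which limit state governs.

117 kips (block shear governs)

Bolt shear: A_b = π·1.125²/4 = 0.994 in²; R_n = 68 × 0.994 × 5 × 1 = 338 kips → 0.75 × 338 = 253 kips.
Bearing: edge l_c = 1.125, r_n = 23.62 kips; interior l_c = 3, r_n = 47.25 kips; R_n = 23.62 + 4·47.25 = 212.6 kips → 159 kips.
Block shear: A_gv = 4.688, A_nv = 3.211, A_nt = 0.3047 in²; R_n = min(0.6F_uA_nv, 0.6F_yA_gv) + U_bs·F_u·A_nt = 156.2 kips → 117 kips.
Block shear governs: 117 kips.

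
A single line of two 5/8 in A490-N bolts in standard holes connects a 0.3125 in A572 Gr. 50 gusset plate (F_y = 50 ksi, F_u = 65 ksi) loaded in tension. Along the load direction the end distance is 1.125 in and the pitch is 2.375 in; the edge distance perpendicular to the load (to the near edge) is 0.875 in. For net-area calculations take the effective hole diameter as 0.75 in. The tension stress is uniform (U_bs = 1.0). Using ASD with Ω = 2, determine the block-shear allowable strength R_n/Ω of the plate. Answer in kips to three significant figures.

Shear plane L_v = 1.125 + 1·2.375 = 3.5 in; A_gv = 3.5 × 0.3125 = 1.094 in².
A_nv = (3.5 − 1.5·0.75) × 0.3125 = 0.7422 in².
A_nt = (0.875 − 0.5·0.75) × 0.3125 = 0.1562 in².
0.6 F_u A_nv = 28.95 kips; 0.6 F_y A_gv = 32.81 kips → shear rupture governs the shear term.
R_n = 28.95 + 1.0 × 65 × 0.1562 = 39.1 kips.
Allowable strength R_n/Ω = 39.1 / 2 = 19.6 kips.

19.6 kips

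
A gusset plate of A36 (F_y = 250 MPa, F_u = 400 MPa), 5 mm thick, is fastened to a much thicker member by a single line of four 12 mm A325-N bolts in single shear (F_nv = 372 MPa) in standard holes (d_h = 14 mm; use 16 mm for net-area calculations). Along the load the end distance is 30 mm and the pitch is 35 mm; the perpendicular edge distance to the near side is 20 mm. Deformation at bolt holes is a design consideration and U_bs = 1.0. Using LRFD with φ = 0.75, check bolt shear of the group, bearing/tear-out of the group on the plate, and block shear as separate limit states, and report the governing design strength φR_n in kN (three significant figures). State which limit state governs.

Bolt shear: A_b = π·12²/4 = 113.1 mm²; R_n = 372 × 113.1 × 4 × 1 / 1000 = 168.3 kN → 0.75 × 168.3 = 126 kN.
Bearing: edge l_c = 23, r_n = 55.2 kN; interior l_c = 21, r_n = 50.4 kN; R_n = 55.2 + 3·50.4 = 206.4 kN → 155 kN.
Block shear: A_gv = 675, A_nv = 395, A_nt = 60 mm²; R_n = min(0.6F_uA_nv, 0.6F_yA_gv) + U_bs·F_u·A_nt = 118.8 kN → 89.1 kN.
Block shear governs: 89.1 kN.

89.1 kN (block shear governs)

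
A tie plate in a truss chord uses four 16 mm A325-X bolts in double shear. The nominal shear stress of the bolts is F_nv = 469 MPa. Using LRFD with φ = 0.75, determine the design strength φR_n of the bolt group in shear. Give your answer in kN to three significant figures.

A_b = π × 16² / 4 = 201.1 mm².
R_n = F_nv · A_b · n · n_s = 469 × 201.1 × 4 × 2 / 1000 = 754.4 kN.
Design strength φR_n = 0.75 × 754.4 = 566 kN.

566 kN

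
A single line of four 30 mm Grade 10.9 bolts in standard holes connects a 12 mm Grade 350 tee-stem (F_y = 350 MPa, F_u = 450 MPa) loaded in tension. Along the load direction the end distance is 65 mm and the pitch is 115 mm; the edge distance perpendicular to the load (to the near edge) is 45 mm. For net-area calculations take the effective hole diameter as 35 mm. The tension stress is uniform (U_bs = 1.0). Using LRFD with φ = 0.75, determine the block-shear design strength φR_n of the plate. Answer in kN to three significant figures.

810 kN

Shear plane L_v = 65 + 3·115 = 410 mm; A_gv = 410 × 12 = 4920 mm².
A_nv = (410 − 3.5·35) × 12 = 3450 mm².
A_nt = (45 − 0.5·35) × 12 = 330 mm².
0.6 F_u A_nv = 931.5 kN; 0.6 F_y A_gv = 1033 kN → shear rupture governs the shear term.
R_n = 931.5 + 1.0 × 450 × 330 / 1000 = 1080 kN.
Design strength φR_n = 0.75 × 1080 = 810 kN.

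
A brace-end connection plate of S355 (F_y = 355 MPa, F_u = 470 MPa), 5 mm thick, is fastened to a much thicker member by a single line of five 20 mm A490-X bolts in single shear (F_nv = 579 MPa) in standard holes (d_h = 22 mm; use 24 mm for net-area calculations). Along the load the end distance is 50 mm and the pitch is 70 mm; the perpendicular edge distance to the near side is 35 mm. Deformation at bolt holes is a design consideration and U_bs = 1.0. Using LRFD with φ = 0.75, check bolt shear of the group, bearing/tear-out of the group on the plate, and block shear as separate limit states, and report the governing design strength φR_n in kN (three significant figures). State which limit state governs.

275 kN (block shear governs)

Bolt shear: A_b = π·20²/4 = 314.2 mm²; R_n = 579 × 314.2 × 5 × 1 / 1000 = 909.5 kN → 0.75 × 909.5 = 682 kN.
Bearing: edge l_c = 39, r_n = 110 kN; interior l_c = 48, r_n = 112.8 kN; R_n = 110 + 4·112.8 = 561.2 kN → 421 kN.
Block shear: A_gv = 1650, A_nv = 1110, A_nt = 115 mm²; R_n = min(0.6F_uA_nv, 0.6F_yA_gv) + U_bs·F_u·A_nt = 367.1 kN → 275 kN.
Block shear governs: 275 kN.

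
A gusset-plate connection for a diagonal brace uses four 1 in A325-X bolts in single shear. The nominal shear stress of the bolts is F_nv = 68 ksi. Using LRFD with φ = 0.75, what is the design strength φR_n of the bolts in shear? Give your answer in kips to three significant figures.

A_b = π × 1² / 4 = 0.7854 in².
R_n = F_nv · A_b · n · n_s = 68 × 0.7854 × 4 × 1 = 213.6 kips.
Design strength φR_n = 0.75 × 213.6 = 160 kips.

160 kips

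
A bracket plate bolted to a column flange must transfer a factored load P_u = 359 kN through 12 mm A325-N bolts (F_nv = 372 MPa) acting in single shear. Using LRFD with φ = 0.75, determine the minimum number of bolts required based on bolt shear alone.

12 bolts

A_b = π·12²/4 = 113.1 mm².
Per-bolt design strength φR_n = 0.75 × 372 × 113.1 × 1 / 1000 = 31.55 kN.
n ≥ 359 / 31.55 = 11.38 → use 12 bolts.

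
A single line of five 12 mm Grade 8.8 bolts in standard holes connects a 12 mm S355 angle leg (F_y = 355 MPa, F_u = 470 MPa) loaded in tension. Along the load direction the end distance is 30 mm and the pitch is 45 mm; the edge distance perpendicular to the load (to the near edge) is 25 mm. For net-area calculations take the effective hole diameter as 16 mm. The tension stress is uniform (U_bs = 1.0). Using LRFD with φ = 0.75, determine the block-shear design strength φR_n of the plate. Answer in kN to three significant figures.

Shear plane L_v = 30 + 4·45 = 210 mm; A_gv = 210 × 12 = 2520 mm².
A_nv = (210 − 4.5·16) × 12 = 1656 mm².
A_nt = (25 − 0.5·16) × 12 = 204 mm².
0.6 F_u A_nv = 467 kN; 0.6 F_y A_gv = 536.8 kN → shear rupture governs the shear term.
R_n = 467 + 1.0 × 470 × 204 / 1000 = 562.9 kN.
Design strength φR_n = 0.75 × 562.9 = 422 kN.

422 kN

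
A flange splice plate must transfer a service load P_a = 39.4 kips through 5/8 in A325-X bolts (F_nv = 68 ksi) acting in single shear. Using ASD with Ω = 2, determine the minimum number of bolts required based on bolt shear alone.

A_b = π·0.625²/4 = 0.3068 in².
Per-bolt allowable strength R_n/Ω = 68 × 0.3068 × 1 / 2 = 10.43 kips.
n ≥ 39.4 / 10.43 = 3.777 → use 4 bolts.

4 bolts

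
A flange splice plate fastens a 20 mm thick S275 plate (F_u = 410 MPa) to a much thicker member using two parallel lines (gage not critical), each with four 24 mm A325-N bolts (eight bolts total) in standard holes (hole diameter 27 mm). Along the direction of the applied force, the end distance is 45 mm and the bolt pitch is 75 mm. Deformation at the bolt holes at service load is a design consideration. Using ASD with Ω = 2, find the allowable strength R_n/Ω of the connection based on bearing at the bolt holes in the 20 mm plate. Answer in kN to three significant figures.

1730 kN

Per bolt r_n = 1.2 l_c t F_u ≤ 2.4 d t F_u; upper limit = 2.4 × 24 × 20 × 410 / 1000 = 472.3 kN.
Edge bolt: l_c = 45 − 27/2 = 31.5 mm → 1.2 × 31.5 × 20 × 410 / 1000 = 310 → r_n = 310 kN.
Interior bolts: l_c = 75 − 27 = 48 mm → 1.2 × 48 × 20 × 410 / 1000 = 472.3 → r_n = 472.3 kN.
R_n = 2 × 310 + 6 × 472.3 = 3454 kN.
Allowable strength R_n/Ω = 3454 / 2 = 1730 kN.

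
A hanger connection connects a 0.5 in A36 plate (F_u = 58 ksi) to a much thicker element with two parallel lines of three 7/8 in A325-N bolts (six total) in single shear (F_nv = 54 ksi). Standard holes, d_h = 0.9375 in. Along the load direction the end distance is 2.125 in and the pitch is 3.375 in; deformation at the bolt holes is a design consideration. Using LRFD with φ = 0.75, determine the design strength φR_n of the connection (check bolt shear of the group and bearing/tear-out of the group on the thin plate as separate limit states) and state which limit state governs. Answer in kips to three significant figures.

Bolt shear: A_b = π·0.875²/4 = 0.6013 in²; R_n = 54 × 0.6013 × 6 × 1 = 194.8 kips → 0.75 × 194.8 = 146 kips.
Bearing (1.2 l_c t F_u ≤ 2.4 d t F_u): upper limit = 2.4·0.875·0.5·58 = 60.9 kips.
  Edge l_c = 2.125 − 0.9375/2 = 1.656 → r_n = 57.64 kips; interior l_c = 3.375 − 0.9375 = 2.438 → r_n = 60.9 kips.
  R_n,bearing = 2·57.64 + 4·60.9 = 358.9 kips → 0.75 × 358.9 = 269 kips.
Bolt shear governs: 146 kips.

146 kips (bolt shear governs)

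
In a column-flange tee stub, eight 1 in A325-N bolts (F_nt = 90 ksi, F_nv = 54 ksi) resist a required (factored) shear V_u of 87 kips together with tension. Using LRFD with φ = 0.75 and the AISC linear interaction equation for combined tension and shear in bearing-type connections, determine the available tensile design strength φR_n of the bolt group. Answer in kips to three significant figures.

406 kips

A_b = π·1²/4 = 0.7854 in²; f_rv = 87 / (8 × 0.7854) = 13.85 ksi.
F'_nt = 1.3 F_nt − (F_nt / φF_nv) f_rv = 1.3·90 − (90/(0.75·54))·13.85 = 86.23 ksi, capped at F_nt → F'_nt = 86.23 ksi.
R_n = F'_nt · A_b · n = 86.23 × 0.7854 × 8 = 541.8 kips.
Design strength φR_n = 0.75 × 541.8 = 406 kips.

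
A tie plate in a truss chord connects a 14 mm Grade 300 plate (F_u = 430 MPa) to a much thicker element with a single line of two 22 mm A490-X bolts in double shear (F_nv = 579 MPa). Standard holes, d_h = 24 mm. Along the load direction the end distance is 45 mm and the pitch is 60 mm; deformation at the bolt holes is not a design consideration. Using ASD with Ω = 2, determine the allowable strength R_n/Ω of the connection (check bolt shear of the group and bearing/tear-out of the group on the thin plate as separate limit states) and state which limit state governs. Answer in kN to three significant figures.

312 kN (bearing governs)

Bolt shear: A_b = π·22²/4 = 380.1 mm²; R_n = 579 × 380.1 × 2 × 2 / 1000 = 880.4 kN → 880.4 / 2 = 440 kN.
Bearing (1.5 l_c t F_u ≤ 3.0 d t F_u): upper limit = 3.0·22·14·430 / 1000 = 397.3 kN.
  Edge l_c = 45 − 24/2 = 33 → r_n = 298 kN; interior l_c = 60 − 24 = 36 → r_n = 325.1 kN.
  R_n,bearing = 1·298 + 1·325.1 = 623.1 kN → 623.1 / 2 = 312 kN.
Bearing governs: 312 kN.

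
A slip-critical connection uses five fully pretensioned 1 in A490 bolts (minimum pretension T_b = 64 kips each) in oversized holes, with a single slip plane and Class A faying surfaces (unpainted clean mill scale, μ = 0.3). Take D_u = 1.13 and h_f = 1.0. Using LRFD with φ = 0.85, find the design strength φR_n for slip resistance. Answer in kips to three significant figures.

R_n = μ · D_u · h_f · T_b · n_s · n_b = 0.3 × 1.13 × 1.0 × 64 × 1 × 5 = 108.5 kips.
Design strength φR_n = 0.85 × 108.5 = 92.2 kips.

92.2 kips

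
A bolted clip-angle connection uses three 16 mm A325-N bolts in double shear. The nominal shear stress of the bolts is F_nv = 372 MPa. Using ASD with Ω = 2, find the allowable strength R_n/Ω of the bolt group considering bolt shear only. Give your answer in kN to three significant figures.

A_b = π × 16² / 4 = 201.1 mm².
R_n = F_nv · A_b · n · n_s = 372 × 201.1 × 3 × 2 / 1000 = 448.8 kN.
Allowable strength R_n/Ω = 448.8 / 2 = 224 kN.

224 kN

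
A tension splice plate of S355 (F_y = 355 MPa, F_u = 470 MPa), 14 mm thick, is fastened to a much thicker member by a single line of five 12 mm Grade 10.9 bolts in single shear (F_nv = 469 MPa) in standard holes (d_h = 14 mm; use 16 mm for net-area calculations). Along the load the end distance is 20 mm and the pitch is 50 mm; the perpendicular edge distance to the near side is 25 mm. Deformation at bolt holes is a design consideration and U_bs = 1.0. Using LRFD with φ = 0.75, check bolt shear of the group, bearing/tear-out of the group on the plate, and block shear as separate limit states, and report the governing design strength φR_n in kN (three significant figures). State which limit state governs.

Bolt shear: A_b = π·12²/4 = 113.1 mm²; R_n = 469 × 113.1 × 5 × 1 / 1000 = 265.2 kN → 0.75 × 265.2 = 199 kN.
Bearing: edge l_c = 13, r_n = 102.6 kN; interior l_c = 36, r_n = 189.5 kN; R_n = 102.6 + 4·189.5 = 860.7 kN → 645 kN.
Block shear: A_gv = 3080, A_nv = 2072, A_nt = 238 mm²; R_n = min(0.6F_uA_nv, 0.6F_yA_gv) + U_bs·F_u·A_nt = 696.2 kN → 522 kN.
Bolt shear governs: 199 kN.

199 kN (bolt shear governs)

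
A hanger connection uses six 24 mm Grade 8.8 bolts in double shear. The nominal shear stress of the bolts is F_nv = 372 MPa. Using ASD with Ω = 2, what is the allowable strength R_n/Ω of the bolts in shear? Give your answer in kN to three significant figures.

1010 kN

A_b = π × 24² / 4 = 452.4 mm².
R_n = F_nv · A_b · n · n_s = 372 × 452.4 × 6 × 2 / 1000 = 2019 kN.
Allowable strength R_n/Ω = 2019 / 2 = 1010 kN.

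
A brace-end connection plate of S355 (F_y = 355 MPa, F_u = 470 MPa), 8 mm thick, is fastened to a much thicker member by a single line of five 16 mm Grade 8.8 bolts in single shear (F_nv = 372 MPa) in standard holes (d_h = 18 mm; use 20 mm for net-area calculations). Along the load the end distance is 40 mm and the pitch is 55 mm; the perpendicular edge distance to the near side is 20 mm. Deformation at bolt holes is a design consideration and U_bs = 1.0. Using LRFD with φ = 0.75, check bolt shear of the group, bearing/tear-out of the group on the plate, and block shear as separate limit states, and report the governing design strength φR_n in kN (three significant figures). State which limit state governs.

280 kN (bolt shear governs)

Bolt shear: A_b = π·16²/4 = 201.1 mm²; R_n = 372 × 201.1 × 5 × 1 / 1000 = 374 kN → 0.75 × 374 = 280 kN.
Bearing: edge l_c = 31, r_n = 139.9 kN; interior l_c = 37, r_n = 144.4 kN; R_n = 139.9 + 4·144.4 = 717.4 kN → 538 kN.
Block shear: A_gv = 2080, A_nv = 1360, A_nt = 80 mm²; R_n = min(0.6F_uA_nv, 0.6F_yA_gv) + U_bs·F_u·A_nt = 421.1 kN → 316 kN.
Bolt shear governs: 280 kN.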